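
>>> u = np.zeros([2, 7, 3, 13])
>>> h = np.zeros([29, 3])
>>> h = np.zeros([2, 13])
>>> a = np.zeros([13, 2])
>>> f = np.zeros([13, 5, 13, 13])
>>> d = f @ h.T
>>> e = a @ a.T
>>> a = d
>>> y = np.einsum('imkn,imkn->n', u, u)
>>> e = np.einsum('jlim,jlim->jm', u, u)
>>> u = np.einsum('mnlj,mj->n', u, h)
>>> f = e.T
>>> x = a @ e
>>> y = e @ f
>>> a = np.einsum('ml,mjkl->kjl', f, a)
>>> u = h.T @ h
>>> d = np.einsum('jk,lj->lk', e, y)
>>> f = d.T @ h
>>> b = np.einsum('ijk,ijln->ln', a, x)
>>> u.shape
(13, 13)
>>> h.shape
(2, 13)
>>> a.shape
(13, 5, 2)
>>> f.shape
(13, 13)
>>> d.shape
(2, 13)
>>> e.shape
(2, 13)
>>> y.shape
(2, 2)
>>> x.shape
(13, 5, 13, 13)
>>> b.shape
(13, 13)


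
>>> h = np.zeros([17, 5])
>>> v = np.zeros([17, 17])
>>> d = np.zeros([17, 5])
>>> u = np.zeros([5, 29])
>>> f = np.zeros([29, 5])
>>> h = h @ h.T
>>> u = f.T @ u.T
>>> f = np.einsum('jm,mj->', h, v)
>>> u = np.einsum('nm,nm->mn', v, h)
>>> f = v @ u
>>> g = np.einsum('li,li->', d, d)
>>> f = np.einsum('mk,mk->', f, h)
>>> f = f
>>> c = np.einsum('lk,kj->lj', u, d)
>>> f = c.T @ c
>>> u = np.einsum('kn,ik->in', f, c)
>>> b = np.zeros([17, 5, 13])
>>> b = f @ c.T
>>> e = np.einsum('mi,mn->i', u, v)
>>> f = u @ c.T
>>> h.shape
(17, 17)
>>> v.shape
(17, 17)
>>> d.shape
(17, 5)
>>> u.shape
(17, 5)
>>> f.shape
(17, 17)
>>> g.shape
()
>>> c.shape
(17, 5)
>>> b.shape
(5, 17)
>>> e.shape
(5,)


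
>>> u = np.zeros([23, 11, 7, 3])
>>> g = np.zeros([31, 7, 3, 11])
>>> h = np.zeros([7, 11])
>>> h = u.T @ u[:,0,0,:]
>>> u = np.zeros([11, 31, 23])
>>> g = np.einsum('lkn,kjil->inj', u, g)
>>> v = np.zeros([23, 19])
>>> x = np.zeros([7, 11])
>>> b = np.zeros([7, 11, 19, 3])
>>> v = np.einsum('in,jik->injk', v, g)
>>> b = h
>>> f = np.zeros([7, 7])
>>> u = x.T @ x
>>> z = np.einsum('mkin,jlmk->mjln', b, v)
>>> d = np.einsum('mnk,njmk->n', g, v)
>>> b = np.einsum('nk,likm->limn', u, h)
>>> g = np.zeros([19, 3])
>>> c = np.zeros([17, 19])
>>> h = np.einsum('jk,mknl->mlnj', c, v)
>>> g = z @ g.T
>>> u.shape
(11, 11)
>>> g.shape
(3, 23, 19, 19)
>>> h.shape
(23, 7, 3, 17)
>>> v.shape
(23, 19, 3, 7)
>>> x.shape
(7, 11)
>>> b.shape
(3, 7, 3, 11)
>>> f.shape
(7, 7)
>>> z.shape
(3, 23, 19, 3)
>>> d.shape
(23,)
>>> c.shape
(17, 19)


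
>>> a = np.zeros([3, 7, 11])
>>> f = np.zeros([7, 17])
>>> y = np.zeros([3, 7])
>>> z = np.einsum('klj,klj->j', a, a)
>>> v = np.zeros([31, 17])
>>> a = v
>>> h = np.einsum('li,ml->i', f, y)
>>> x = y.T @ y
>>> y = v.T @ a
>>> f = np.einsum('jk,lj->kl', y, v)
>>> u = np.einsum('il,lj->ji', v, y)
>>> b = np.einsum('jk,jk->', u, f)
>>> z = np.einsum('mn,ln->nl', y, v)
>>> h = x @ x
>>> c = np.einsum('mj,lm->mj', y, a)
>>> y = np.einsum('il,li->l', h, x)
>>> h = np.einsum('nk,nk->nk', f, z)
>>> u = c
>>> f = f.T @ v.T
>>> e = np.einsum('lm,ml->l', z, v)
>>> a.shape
(31, 17)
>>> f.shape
(31, 31)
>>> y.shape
(7,)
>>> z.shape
(17, 31)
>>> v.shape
(31, 17)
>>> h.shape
(17, 31)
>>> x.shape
(7, 7)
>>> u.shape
(17, 17)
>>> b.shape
()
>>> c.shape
(17, 17)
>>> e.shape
(17,)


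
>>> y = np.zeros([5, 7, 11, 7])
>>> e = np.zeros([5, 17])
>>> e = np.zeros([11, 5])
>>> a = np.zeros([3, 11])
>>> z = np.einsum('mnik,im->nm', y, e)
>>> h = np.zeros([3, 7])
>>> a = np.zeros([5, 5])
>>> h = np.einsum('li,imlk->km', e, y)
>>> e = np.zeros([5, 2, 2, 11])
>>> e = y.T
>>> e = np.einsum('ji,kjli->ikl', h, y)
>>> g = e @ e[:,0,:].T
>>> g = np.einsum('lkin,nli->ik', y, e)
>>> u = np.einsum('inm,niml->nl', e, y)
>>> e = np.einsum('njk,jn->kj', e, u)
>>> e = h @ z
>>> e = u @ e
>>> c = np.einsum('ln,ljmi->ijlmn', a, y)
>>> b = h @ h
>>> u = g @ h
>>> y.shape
(5, 7, 11, 7)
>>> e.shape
(5, 5)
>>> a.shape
(5, 5)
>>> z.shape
(7, 5)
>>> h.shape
(7, 7)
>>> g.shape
(11, 7)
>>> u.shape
(11, 7)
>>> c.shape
(7, 7, 5, 11, 5)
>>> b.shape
(7, 7)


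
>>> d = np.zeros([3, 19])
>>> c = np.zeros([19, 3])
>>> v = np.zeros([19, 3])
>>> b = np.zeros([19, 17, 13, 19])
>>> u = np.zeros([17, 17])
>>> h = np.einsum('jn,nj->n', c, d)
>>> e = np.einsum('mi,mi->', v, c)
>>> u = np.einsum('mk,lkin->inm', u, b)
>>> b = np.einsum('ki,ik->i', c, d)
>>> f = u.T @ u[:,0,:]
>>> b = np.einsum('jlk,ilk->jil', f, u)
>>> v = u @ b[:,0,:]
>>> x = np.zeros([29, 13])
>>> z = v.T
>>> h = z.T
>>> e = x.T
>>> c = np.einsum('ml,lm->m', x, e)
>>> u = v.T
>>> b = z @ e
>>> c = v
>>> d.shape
(3, 19)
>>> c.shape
(13, 19, 19)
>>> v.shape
(13, 19, 19)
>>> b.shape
(19, 19, 29)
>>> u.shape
(19, 19, 13)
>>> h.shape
(13, 19, 19)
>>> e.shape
(13, 29)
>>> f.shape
(17, 19, 17)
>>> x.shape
(29, 13)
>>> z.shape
(19, 19, 13)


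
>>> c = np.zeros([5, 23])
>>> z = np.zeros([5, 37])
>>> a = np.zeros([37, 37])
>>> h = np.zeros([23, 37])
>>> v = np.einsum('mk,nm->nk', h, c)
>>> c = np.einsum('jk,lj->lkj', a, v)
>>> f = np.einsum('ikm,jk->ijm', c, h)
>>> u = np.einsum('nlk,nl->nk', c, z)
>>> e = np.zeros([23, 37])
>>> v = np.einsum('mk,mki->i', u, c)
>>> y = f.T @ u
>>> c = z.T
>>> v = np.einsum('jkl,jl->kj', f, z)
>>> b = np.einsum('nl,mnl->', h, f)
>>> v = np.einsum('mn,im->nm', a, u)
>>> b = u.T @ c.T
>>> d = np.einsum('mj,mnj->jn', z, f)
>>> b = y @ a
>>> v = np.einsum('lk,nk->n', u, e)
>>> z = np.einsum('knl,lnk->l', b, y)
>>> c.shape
(37, 5)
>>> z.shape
(37,)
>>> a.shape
(37, 37)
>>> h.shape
(23, 37)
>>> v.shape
(23,)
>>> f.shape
(5, 23, 37)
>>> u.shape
(5, 37)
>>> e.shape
(23, 37)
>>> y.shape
(37, 23, 37)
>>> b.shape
(37, 23, 37)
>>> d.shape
(37, 23)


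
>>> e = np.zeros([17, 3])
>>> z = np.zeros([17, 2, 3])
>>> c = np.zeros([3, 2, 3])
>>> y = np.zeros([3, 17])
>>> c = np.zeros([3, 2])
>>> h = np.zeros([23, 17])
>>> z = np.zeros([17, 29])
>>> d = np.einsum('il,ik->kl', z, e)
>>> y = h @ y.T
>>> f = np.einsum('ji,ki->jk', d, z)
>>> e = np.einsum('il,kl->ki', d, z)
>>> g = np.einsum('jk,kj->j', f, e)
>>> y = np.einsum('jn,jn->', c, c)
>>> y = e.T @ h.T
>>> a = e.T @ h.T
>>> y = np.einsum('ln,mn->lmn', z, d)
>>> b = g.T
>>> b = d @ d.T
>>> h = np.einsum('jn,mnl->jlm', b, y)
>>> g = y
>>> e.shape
(17, 3)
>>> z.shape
(17, 29)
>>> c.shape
(3, 2)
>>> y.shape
(17, 3, 29)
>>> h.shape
(3, 29, 17)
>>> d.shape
(3, 29)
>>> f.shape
(3, 17)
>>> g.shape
(17, 3, 29)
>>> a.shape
(3, 23)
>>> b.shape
(3, 3)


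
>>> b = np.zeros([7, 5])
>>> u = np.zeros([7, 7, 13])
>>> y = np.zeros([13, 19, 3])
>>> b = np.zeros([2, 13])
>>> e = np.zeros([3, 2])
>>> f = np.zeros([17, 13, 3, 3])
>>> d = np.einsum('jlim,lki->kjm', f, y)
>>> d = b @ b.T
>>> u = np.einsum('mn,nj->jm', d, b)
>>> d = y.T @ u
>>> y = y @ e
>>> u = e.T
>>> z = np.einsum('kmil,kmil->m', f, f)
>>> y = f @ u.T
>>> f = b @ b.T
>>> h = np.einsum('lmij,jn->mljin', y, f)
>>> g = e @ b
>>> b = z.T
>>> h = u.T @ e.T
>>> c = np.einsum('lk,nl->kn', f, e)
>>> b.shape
(13,)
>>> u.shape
(2, 3)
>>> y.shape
(17, 13, 3, 2)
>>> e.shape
(3, 2)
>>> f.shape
(2, 2)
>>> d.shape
(3, 19, 2)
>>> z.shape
(13,)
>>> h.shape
(3, 3)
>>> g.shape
(3, 13)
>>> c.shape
(2, 3)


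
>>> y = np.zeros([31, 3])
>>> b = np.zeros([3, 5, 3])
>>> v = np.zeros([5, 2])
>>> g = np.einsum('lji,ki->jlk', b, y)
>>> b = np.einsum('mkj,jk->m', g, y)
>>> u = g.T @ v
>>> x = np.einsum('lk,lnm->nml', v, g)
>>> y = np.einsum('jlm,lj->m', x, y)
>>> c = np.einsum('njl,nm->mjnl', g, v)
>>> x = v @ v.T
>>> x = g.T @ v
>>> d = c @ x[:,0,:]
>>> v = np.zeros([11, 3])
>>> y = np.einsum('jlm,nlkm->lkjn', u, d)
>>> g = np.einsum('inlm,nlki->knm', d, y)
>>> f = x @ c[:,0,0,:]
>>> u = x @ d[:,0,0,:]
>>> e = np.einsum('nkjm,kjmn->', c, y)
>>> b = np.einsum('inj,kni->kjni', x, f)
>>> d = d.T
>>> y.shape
(3, 5, 31, 2)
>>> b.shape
(31, 2, 3, 31)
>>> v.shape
(11, 3)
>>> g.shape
(31, 3, 2)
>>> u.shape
(31, 3, 2)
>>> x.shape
(31, 3, 2)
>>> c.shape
(2, 3, 5, 31)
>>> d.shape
(2, 5, 3, 2)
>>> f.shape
(31, 3, 31)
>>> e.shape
()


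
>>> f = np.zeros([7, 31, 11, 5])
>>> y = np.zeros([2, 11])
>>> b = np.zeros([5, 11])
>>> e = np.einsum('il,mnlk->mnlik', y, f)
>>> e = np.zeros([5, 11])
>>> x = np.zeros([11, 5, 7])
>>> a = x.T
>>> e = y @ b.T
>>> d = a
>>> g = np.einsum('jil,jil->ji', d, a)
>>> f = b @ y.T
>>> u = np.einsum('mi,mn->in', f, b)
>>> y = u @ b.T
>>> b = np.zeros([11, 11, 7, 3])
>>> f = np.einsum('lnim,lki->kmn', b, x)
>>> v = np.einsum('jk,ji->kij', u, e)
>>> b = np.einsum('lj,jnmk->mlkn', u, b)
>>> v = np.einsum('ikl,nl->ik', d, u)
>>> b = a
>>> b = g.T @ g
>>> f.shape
(5, 3, 11)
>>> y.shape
(2, 5)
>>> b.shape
(5, 5)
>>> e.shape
(2, 5)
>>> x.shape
(11, 5, 7)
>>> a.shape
(7, 5, 11)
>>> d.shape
(7, 5, 11)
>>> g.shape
(7, 5)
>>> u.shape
(2, 11)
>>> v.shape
(7, 5)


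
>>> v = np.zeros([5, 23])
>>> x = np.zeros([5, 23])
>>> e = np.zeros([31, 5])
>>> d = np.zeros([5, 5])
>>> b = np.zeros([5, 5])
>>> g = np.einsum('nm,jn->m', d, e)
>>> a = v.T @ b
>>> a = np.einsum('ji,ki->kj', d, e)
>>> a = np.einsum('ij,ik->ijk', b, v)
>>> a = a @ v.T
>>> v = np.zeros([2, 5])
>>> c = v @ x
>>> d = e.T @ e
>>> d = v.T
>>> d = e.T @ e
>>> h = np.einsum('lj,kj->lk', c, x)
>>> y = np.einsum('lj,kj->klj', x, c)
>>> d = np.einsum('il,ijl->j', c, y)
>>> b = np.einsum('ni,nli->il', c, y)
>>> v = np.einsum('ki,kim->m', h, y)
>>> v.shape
(23,)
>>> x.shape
(5, 23)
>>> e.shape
(31, 5)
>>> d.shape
(5,)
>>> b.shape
(23, 5)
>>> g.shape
(5,)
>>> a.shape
(5, 5, 5)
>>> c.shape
(2, 23)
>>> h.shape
(2, 5)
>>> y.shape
(2, 5, 23)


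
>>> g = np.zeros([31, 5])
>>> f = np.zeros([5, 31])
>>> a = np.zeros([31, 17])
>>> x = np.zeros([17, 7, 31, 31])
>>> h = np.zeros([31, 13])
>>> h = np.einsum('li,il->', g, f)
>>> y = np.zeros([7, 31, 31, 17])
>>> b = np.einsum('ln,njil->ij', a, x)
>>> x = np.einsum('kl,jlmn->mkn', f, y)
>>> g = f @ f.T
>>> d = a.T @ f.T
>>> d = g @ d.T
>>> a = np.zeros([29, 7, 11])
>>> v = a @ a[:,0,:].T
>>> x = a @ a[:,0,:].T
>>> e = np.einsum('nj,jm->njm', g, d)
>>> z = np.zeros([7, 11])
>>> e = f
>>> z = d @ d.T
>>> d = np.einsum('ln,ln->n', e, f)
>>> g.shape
(5, 5)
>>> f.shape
(5, 31)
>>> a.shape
(29, 7, 11)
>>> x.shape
(29, 7, 29)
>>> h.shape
()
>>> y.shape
(7, 31, 31, 17)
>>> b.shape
(31, 7)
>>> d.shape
(31,)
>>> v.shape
(29, 7, 29)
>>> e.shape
(5, 31)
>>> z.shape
(5, 5)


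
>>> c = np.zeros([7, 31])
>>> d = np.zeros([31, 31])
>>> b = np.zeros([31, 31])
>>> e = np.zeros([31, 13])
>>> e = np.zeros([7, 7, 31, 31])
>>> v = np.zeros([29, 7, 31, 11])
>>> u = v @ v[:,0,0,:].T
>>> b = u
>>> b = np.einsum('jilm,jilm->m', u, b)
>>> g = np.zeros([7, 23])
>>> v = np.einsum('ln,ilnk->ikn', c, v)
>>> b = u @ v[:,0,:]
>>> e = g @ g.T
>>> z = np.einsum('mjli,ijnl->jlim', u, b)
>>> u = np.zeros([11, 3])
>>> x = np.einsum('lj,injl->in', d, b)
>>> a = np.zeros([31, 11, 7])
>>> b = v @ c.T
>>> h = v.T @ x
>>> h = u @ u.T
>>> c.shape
(7, 31)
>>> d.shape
(31, 31)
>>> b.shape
(29, 11, 7)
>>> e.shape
(7, 7)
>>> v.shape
(29, 11, 31)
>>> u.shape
(11, 3)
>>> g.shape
(7, 23)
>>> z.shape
(7, 31, 29, 29)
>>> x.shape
(29, 7)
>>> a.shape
(31, 11, 7)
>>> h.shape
(11, 11)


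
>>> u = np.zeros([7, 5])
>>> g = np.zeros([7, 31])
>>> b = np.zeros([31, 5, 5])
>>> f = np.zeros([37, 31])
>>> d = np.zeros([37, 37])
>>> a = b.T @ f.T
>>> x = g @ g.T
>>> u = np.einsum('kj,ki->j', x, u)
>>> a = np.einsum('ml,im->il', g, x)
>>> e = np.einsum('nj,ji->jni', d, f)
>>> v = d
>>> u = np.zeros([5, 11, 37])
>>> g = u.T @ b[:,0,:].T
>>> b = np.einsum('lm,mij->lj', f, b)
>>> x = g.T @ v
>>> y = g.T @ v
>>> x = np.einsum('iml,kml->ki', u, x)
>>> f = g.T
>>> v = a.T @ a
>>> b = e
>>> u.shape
(5, 11, 37)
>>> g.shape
(37, 11, 31)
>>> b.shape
(37, 37, 31)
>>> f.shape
(31, 11, 37)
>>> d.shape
(37, 37)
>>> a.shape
(7, 31)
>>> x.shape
(31, 5)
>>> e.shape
(37, 37, 31)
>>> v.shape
(31, 31)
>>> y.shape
(31, 11, 37)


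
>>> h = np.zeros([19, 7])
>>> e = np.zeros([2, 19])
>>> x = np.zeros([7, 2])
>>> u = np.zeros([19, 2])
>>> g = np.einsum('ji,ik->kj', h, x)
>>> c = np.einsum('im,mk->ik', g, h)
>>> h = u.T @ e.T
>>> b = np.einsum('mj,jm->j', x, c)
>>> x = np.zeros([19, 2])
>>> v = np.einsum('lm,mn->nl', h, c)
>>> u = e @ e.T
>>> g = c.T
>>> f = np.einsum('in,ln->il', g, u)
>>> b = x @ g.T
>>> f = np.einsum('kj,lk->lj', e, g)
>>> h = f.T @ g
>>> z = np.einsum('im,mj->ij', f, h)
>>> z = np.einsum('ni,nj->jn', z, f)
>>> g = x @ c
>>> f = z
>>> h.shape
(19, 2)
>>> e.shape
(2, 19)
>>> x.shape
(19, 2)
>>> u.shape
(2, 2)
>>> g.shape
(19, 7)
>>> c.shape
(2, 7)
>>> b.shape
(19, 7)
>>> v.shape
(7, 2)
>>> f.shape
(19, 7)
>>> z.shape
(19, 7)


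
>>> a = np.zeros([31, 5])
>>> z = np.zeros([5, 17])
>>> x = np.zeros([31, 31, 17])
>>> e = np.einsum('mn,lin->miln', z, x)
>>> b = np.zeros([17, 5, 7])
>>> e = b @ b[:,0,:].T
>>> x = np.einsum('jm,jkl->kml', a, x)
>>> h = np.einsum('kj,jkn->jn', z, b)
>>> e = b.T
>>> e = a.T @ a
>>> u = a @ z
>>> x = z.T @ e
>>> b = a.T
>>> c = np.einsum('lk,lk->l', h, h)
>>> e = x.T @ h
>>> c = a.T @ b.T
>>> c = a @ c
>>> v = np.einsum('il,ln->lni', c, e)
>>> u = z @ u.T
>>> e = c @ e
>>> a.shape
(31, 5)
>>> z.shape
(5, 17)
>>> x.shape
(17, 5)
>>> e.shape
(31, 7)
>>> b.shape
(5, 31)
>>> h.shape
(17, 7)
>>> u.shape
(5, 31)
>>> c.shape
(31, 5)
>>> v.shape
(5, 7, 31)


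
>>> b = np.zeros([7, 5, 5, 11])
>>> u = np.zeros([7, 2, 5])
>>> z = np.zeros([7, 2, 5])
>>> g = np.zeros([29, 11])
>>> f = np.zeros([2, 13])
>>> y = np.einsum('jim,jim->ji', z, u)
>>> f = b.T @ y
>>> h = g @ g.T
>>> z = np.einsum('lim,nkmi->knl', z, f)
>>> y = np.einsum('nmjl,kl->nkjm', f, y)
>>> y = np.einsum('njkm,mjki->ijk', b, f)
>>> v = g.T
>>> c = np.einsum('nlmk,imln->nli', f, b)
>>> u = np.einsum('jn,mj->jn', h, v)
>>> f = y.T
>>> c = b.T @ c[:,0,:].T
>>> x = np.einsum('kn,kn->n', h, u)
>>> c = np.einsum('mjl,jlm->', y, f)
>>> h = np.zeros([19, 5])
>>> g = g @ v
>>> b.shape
(7, 5, 5, 11)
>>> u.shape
(29, 29)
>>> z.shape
(5, 11, 7)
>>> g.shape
(29, 29)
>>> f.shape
(5, 5, 2)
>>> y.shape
(2, 5, 5)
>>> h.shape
(19, 5)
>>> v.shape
(11, 29)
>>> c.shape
()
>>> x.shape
(29,)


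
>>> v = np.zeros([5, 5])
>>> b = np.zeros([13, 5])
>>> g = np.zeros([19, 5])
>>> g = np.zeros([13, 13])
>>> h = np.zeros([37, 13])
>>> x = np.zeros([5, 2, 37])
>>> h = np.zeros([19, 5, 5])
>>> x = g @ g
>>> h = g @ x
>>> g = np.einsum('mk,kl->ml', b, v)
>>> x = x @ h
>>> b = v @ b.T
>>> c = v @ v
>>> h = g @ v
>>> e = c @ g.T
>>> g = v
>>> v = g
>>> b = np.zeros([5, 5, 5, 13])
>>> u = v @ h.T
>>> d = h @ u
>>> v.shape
(5, 5)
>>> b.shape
(5, 5, 5, 13)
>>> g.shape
(5, 5)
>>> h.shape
(13, 5)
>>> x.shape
(13, 13)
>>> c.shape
(5, 5)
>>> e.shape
(5, 13)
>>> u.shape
(5, 13)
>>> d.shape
(13, 13)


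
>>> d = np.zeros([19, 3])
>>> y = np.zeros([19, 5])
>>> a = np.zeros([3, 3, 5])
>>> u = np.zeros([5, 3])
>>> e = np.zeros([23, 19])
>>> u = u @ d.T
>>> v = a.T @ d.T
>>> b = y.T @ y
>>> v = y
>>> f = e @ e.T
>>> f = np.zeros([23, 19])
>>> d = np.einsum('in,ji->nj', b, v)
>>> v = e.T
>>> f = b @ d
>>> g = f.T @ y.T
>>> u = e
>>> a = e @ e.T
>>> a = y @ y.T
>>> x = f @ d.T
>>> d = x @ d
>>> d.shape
(5, 19)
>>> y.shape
(19, 5)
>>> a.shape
(19, 19)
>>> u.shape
(23, 19)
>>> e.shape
(23, 19)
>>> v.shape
(19, 23)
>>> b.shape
(5, 5)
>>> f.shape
(5, 19)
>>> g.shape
(19, 19)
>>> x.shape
(5, 5)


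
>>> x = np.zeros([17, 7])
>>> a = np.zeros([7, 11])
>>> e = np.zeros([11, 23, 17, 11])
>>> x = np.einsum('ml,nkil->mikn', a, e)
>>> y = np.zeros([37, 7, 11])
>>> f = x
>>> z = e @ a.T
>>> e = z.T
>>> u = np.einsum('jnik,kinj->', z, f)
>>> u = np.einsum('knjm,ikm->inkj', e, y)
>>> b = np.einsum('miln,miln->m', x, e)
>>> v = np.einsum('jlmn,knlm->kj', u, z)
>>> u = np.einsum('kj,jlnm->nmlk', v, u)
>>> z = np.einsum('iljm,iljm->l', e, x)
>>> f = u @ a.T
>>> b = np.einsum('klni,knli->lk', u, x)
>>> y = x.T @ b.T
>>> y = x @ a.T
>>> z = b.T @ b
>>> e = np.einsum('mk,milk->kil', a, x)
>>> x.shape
(7, 17, 23, 11)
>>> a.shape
(7, 11)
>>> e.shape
(11, 17, 23)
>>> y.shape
(7, 17, 23, 7)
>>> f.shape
(7, 23, 17, 7)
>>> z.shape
(7, 7)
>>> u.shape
(7, 23, 17, 11)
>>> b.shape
(23, 7)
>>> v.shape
(11, 37)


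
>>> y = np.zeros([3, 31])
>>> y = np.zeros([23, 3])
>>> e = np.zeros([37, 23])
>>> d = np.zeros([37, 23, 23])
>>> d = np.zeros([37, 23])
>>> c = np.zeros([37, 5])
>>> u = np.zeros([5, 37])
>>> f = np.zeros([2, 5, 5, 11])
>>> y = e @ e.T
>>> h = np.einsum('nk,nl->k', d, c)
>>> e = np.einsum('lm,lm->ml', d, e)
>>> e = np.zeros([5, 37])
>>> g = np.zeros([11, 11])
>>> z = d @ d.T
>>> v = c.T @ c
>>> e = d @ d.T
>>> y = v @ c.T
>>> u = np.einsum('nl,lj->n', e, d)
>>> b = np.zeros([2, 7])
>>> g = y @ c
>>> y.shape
(5, 37)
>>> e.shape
(37, 37)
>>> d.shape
(37, 23)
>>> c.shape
(37, 5)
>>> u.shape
(37,)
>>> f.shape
(2, 5, 5, 11)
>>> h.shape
(23,)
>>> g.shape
(5, 5)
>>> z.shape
(37, 37)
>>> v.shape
(5, 5)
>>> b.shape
(2, 7)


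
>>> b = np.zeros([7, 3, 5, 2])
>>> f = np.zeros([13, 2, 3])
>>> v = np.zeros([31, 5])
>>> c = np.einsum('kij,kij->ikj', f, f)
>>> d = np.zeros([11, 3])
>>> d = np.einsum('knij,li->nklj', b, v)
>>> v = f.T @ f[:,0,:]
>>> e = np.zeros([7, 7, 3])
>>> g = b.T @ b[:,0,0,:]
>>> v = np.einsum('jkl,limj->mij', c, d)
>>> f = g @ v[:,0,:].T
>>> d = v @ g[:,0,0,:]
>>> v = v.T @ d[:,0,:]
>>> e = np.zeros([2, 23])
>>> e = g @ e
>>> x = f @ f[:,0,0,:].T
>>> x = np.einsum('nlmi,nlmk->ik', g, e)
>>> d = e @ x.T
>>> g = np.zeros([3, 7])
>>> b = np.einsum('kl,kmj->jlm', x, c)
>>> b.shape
(3, 23, 13)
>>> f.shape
(2, 5, 3, 31)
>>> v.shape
(2, 7, 2)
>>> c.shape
(2, 13, 3)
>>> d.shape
(2, 5, 3, 2)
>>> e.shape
(2, 5, 3, 23)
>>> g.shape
(3, 7)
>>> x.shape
(2, 23)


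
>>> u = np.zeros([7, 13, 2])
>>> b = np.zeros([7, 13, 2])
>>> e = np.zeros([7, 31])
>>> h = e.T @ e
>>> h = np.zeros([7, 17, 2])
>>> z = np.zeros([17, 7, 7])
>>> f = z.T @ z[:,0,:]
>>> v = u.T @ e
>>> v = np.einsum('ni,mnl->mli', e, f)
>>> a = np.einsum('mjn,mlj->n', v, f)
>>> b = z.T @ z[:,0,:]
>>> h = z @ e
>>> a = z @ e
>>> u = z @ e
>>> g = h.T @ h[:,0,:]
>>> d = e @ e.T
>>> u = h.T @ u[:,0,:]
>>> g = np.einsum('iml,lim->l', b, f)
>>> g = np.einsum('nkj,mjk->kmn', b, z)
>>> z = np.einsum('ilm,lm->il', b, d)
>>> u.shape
(31, 7, 31)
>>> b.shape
(7, 7, 7)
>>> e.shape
(7, 31)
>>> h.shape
(17, 7, 31)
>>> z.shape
(7, 7)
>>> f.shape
(7, 7, 7)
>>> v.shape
(7, 7, 31)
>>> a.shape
(17, 7, 31)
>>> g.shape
(7, 17, 7)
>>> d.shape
(7, 7)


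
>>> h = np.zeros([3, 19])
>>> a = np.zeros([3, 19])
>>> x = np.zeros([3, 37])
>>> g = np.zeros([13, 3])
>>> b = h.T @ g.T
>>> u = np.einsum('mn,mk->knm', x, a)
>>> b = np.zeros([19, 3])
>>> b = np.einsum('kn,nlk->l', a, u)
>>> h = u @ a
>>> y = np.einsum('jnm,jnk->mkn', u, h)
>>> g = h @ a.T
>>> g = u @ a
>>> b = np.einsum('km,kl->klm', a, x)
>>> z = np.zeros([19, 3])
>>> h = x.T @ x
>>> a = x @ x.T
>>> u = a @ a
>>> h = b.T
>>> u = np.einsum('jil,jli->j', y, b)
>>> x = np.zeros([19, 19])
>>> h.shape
(19, 37, 3)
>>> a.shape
(3, 3)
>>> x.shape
(19, 19)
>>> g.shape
(19, 37, 19)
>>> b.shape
(3, 37, 19)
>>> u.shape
(3,)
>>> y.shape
(3, 19, 37)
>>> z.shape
(19, 3)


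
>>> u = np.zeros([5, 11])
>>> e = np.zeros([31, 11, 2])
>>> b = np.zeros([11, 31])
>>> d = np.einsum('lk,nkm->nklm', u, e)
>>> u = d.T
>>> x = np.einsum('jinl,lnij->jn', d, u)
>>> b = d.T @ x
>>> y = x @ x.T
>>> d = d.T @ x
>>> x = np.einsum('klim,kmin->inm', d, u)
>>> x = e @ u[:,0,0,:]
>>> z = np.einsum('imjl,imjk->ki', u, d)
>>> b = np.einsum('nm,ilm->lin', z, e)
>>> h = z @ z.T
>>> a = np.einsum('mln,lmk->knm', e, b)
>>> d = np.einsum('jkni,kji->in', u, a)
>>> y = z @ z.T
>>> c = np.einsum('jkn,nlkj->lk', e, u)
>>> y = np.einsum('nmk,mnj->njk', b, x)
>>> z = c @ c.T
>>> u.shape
(2, 5, 11, 31)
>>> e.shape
(31, 11, 2)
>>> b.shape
(11, 31, 5)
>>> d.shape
(31, 11)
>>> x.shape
(31, 11, 31)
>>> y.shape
(11, 31, 5)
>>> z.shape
(5, 5)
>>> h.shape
(5, 5)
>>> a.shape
(5, 2, 31)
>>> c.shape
(5, 11)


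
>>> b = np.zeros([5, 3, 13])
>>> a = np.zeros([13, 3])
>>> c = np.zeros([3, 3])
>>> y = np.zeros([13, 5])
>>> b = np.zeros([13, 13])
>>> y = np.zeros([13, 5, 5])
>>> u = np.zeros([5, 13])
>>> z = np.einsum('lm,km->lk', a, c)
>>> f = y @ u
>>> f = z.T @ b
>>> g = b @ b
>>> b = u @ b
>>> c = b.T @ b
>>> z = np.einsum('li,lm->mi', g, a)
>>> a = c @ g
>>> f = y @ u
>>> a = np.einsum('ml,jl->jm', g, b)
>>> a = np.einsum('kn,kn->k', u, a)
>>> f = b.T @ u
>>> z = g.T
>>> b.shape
(5, 13)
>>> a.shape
(5,)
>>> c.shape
(13, 13)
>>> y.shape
(13, 5, 5)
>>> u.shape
(5, 13)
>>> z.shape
(13, 13)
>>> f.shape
(13, 13)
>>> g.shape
(13, 13)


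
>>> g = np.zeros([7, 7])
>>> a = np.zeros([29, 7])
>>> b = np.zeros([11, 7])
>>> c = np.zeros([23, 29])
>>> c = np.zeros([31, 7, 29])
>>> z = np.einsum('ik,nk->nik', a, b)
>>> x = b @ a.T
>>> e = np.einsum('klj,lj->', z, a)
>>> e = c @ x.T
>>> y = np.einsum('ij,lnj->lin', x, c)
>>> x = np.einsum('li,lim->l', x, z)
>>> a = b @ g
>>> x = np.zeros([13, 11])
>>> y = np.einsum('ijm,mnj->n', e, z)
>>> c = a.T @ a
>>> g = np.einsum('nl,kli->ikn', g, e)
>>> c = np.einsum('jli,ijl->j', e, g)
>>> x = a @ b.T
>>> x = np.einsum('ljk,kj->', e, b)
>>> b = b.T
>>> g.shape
(11, 31, 7)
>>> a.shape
(11, 7)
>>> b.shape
(7, 11)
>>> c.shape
(31,)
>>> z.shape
(11, 29, 7)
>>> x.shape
()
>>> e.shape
(31, 7, 11)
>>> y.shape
(29,)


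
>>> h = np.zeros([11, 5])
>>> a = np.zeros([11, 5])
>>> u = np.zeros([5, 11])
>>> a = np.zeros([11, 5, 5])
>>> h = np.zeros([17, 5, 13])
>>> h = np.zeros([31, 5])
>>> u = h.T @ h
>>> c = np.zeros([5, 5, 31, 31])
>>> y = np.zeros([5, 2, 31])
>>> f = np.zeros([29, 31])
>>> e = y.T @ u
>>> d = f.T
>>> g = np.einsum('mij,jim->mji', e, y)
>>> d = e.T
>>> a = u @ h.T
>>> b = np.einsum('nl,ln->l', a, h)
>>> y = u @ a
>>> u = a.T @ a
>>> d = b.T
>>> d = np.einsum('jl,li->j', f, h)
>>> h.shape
(31, 5)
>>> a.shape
(5, 31)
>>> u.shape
(31, 31)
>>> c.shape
(5, 5, 31, 31)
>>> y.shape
(5, 31)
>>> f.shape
(29, 31)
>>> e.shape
(31, 2, 5)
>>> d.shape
(29,)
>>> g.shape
(31, 5, 2)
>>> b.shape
(31,)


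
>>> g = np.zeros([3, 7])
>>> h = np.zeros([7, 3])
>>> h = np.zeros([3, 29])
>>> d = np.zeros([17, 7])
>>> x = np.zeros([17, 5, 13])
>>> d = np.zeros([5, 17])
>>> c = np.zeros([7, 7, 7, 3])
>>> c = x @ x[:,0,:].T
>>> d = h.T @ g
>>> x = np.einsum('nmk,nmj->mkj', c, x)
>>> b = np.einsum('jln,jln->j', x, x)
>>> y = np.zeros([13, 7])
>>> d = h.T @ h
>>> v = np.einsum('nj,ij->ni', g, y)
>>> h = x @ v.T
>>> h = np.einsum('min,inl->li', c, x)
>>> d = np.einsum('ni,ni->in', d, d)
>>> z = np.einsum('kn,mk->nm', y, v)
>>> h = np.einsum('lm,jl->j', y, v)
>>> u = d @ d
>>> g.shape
(3, 7)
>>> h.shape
(3,)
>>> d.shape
(29, 29)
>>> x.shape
(5, 17, 13)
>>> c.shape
(17, 5, 17)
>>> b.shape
(5,)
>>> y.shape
(13, 7)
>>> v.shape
(3, 13)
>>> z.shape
(7, 3)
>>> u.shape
(29, 29)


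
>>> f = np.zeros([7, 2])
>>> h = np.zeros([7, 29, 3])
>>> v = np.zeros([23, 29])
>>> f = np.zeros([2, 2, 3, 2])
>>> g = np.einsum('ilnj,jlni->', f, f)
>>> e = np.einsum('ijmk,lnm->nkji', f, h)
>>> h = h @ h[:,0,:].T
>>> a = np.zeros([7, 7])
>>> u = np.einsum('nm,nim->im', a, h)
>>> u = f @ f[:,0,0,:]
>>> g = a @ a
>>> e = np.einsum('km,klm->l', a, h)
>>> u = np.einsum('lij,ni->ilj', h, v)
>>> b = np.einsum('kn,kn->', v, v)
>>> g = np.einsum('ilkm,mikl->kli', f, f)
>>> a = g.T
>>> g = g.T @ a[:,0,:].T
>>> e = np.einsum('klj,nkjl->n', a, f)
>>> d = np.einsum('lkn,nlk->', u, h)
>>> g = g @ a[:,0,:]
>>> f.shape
(2, 2, 3, 2)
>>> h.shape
(7, 29, 7)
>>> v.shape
(23, 29)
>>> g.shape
(2, 2, 3)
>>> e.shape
(2,)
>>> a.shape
(2, 2, 3)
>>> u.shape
(29, 7, 7)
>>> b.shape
()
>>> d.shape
()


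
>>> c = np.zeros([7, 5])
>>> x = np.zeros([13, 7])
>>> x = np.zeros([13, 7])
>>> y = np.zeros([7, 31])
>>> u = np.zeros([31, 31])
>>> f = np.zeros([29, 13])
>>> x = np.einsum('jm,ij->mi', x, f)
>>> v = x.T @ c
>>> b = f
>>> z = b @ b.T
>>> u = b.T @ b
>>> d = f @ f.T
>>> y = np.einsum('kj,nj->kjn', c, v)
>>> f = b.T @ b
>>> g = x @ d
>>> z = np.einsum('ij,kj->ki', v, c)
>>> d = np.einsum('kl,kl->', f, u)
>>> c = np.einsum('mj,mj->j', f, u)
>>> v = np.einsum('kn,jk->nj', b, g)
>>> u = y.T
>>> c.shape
(13,)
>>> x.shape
(7, 29)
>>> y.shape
(7, 5, 29)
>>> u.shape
(29, 5, 7)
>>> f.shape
(13, 13)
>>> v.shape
(13, 7)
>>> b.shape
(29, 13)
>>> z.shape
(7, 29)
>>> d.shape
()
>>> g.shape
(7, 29)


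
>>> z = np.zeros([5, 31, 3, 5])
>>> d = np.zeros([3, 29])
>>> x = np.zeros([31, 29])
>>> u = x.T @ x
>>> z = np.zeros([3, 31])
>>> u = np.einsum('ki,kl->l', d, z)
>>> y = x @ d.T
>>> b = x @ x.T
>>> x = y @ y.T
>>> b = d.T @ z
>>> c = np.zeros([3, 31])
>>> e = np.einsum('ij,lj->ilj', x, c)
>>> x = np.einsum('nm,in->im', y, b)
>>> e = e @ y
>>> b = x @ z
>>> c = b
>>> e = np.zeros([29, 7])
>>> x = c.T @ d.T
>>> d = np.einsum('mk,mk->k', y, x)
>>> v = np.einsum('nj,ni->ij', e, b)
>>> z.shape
(3, 31)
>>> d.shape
(3,)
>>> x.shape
(31, 3)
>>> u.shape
(31,)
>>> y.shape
(31, 3)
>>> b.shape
(29, 31)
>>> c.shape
(29, 31)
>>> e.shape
(29, 7)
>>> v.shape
(31, 7)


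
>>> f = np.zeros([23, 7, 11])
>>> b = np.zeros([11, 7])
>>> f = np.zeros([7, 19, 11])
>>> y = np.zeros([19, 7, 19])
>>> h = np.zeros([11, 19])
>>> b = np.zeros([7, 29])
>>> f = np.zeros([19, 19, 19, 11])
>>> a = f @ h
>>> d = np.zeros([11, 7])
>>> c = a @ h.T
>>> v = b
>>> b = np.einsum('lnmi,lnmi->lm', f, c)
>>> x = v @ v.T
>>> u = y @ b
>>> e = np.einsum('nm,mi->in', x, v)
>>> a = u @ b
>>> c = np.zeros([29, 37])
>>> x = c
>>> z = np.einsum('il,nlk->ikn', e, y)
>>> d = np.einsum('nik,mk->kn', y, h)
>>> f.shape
(19, 19, 19, 11)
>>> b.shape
(19, 19)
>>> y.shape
(19, 7, 19)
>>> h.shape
(11, 19)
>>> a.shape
(19, 7, 19)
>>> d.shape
(19, 19)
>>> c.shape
(29, 37)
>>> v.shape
(7, 29)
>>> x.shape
(29, 37)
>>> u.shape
(19, 7, 19)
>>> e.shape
(29, 7)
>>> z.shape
(29, 19, 19)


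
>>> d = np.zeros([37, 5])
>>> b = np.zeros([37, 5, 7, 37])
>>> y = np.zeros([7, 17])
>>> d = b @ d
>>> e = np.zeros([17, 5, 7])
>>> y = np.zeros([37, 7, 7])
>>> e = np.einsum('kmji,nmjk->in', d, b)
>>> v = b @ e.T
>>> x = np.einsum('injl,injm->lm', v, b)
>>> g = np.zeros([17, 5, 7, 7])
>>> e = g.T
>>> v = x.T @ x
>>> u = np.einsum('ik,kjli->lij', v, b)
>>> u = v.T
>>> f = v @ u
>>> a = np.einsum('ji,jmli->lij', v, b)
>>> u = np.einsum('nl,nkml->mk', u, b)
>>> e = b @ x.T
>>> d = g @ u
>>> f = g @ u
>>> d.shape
(17, 5, 7, 5)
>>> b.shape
(37, 5, 7, 37)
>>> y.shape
(37, 7, 7)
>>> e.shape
(37, 5, 7, 5)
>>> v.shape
(37, 37)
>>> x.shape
(5, 37)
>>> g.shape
(17, 5, 7, 7)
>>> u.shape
(7, 5)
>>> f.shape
(17, 5, 7, 5)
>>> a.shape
(7, 37, 37)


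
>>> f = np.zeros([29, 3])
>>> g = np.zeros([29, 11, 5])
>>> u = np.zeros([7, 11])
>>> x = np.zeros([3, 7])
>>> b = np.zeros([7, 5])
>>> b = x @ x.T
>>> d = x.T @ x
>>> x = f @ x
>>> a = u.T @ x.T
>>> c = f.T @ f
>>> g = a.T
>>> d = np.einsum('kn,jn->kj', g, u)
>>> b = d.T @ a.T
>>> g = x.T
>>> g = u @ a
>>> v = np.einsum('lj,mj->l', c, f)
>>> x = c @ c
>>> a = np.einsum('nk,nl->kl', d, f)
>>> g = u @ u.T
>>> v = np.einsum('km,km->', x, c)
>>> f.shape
(29, 3)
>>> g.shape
(7, 7)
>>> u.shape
(7, 11)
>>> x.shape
(3, 3)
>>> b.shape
(7, 11)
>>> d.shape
(29, 7)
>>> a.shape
(7, 3)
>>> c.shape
(3, 3)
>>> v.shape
()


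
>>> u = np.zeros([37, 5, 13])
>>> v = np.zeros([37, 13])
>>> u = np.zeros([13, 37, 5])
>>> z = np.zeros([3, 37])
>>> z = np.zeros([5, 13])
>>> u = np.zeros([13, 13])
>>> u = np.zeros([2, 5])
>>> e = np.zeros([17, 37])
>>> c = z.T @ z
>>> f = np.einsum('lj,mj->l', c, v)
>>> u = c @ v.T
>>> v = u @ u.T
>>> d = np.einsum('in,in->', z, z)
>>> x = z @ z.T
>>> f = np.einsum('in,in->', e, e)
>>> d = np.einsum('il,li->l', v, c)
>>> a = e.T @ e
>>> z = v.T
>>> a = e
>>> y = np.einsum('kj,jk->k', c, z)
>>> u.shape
(13, 37)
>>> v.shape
(13, 13)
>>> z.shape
(13, 13)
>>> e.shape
(17, 37)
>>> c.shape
(13, 13)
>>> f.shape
()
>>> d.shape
(13,)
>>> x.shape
(5, 5)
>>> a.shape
(17, 37)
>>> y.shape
(13,)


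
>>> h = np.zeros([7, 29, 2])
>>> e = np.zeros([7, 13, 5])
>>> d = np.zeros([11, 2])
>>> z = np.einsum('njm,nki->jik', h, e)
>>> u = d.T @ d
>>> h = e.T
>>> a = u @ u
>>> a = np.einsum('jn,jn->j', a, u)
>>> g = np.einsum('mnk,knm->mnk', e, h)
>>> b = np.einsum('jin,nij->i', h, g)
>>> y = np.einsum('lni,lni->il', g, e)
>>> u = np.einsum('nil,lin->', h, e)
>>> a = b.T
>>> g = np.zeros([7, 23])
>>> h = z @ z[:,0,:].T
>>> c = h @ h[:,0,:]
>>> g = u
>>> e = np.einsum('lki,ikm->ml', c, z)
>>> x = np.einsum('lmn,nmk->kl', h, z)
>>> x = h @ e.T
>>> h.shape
(29, 5, 29)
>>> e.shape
(13, 29)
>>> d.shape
(11, 2)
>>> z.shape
(29, 5, 13)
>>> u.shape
()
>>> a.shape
(13,)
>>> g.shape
()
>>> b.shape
(13,)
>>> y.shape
(5, 7)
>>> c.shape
(29, 5, 29)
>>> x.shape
(29, 5, 13)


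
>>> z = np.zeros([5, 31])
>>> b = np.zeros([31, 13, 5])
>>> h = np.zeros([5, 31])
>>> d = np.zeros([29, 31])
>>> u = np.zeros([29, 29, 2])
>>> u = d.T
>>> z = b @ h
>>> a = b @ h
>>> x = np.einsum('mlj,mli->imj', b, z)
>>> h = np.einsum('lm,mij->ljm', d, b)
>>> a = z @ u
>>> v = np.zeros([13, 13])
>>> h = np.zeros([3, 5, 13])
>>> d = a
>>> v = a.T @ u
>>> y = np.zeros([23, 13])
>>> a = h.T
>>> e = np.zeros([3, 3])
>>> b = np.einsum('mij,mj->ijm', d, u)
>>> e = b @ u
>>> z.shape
(31, 13, 31)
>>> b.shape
(13, 29, 31)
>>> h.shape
(3, 5, 13)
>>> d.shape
(31, 13, 29)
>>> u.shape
(31, 29)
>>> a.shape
(13, 5, 3)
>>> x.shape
(31, 31, 5)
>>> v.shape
(29, 13, 29)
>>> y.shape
(23, 13)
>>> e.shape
(13, 29, 29)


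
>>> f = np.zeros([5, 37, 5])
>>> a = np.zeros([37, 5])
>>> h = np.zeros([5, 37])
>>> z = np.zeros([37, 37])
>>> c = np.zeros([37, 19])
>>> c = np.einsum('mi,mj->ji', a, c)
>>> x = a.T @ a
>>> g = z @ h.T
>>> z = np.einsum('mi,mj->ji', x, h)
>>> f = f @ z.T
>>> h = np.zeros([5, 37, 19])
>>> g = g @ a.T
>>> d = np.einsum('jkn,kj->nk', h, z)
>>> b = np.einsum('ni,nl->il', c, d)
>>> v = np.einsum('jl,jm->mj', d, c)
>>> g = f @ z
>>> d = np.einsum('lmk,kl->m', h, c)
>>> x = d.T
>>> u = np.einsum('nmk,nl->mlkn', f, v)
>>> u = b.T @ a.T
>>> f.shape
(5, 37, 37)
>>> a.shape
(37, 5)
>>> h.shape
(5, 37, 19)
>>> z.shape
(37, 5)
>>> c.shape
(19, 5)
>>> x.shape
(37,)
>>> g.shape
(5, 37, 5)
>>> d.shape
(37,)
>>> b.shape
(5, 37)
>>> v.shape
(5, 19)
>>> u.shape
(37, 37)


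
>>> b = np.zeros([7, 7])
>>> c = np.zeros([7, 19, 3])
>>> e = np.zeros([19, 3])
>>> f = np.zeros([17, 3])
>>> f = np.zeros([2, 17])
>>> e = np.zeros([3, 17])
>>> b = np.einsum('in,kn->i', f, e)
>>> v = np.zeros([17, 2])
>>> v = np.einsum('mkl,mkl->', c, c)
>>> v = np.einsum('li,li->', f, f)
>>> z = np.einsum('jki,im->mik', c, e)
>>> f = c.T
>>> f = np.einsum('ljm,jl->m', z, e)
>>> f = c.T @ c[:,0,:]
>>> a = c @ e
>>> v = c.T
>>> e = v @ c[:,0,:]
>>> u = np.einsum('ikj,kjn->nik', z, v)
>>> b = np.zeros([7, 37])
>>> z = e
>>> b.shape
(7, 37)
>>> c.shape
(7, 19, 3)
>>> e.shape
(3, 19, 3)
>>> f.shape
(3, 19, 3)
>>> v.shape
(3, 19, 7)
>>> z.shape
(3, 19, 3)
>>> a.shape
(7, 19, 17)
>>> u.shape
(7, 17, 3)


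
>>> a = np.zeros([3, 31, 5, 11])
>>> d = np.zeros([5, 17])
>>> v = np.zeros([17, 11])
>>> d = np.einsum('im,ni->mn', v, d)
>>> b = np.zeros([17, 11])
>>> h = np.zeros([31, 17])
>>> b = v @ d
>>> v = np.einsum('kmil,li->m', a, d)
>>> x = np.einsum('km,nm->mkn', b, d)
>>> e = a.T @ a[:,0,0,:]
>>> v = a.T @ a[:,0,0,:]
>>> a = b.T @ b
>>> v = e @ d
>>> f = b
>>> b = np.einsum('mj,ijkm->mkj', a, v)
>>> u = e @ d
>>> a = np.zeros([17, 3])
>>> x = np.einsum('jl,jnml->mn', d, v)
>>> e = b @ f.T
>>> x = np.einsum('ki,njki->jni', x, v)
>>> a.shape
(17, 3)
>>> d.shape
(11, 5)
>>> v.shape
(11, 5, 31, 5)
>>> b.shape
(5, 31, 5)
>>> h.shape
(31, 17)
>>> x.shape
(5, 11, 5)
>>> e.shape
(5, 31, 17)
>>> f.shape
(17, 5)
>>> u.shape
(11, 5, 31, 5)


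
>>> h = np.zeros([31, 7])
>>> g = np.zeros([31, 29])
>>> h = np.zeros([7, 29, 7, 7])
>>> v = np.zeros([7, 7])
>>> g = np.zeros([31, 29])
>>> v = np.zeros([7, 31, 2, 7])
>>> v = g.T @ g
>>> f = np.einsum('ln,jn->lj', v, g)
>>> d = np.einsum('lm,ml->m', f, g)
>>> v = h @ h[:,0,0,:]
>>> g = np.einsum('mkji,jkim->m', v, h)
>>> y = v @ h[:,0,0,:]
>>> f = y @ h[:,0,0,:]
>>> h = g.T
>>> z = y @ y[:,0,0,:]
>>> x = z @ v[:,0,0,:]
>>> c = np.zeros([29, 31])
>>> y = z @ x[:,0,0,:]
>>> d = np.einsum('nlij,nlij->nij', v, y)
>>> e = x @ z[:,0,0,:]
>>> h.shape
(7,)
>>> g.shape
(7,)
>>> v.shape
(7, 29, 7, 7)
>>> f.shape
(7, 29, 7, 7)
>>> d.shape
(7, 7, 7)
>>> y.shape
(7, 29, 7, 7)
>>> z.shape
(7, 29, 7, 7)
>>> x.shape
(7, 29, 7, 7)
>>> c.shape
(29, 31)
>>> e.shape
(7, 29, 7, 7)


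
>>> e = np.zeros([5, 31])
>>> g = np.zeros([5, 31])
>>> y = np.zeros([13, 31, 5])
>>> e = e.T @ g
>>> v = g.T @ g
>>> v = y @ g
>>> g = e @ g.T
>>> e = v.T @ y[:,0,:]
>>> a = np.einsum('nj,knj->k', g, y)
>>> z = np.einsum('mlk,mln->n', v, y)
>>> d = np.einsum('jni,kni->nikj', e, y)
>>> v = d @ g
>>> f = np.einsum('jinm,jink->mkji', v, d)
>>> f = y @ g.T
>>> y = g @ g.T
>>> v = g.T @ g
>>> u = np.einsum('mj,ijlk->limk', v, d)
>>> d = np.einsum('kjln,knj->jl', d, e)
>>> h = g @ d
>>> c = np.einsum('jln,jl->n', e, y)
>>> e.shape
(31, 31, 5)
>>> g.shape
(31, 5)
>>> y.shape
(31, 31)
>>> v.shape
(5, 5)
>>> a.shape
(13,)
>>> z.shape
(5,)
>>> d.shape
(5, 13)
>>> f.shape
(13, 31, 31)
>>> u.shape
(13, 31, 5, 31)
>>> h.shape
(31, 13)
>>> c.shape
(5,)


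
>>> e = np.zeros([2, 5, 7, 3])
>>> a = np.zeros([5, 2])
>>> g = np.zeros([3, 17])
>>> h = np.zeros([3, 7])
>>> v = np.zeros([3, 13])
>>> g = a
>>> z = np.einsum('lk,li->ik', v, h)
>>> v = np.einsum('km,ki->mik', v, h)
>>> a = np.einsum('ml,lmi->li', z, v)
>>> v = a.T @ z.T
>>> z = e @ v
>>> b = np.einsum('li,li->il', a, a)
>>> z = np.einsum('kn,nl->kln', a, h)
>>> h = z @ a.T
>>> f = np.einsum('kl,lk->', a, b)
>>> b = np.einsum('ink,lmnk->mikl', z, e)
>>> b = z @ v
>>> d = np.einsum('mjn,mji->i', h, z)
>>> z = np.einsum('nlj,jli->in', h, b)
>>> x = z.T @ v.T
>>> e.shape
(2, 5, 7, 3)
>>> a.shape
(13, 3)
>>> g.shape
(5, 2)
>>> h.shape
(13, 7, 13)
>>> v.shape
(3, 7)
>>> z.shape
(7, 13)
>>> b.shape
(13, 7, 7)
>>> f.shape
()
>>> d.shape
(3,)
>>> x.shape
(13, 3)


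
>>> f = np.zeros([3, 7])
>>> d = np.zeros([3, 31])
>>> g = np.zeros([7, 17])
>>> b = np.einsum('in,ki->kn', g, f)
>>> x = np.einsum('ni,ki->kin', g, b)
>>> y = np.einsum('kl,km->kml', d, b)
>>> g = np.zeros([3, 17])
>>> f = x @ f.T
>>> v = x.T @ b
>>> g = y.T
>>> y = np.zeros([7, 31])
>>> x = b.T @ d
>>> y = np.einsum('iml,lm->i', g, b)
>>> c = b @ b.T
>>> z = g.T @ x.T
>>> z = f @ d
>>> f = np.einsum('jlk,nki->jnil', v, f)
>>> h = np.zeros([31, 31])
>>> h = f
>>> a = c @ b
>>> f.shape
(7, 3, 3, 17)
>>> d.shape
(3, 31)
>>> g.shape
(31, 17, 3)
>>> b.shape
(3, 17)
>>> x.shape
(17, 31)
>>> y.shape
(31,)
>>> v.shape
(7, 17, 17)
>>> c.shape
(3, 3)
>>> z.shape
(3, 17, 31)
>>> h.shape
(7, 3, 3, 17)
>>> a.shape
(3, 17)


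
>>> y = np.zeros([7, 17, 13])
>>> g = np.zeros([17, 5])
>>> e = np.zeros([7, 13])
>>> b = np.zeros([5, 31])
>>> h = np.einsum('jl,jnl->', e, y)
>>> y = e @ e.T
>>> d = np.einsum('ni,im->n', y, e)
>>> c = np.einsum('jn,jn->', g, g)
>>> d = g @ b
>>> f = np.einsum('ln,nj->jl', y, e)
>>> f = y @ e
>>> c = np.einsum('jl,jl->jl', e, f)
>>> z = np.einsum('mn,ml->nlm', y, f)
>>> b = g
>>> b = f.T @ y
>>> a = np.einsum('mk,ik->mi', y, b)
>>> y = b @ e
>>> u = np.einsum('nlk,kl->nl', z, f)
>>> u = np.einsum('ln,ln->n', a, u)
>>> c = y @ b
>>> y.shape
(13, 13)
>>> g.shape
(17, 5)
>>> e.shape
(7, 13)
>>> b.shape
(13, 7)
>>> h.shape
()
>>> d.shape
(17, 31)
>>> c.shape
(13, 7)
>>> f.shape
(7, 13)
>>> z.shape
(7, 13, 7)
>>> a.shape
(7, 13)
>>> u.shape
(13,)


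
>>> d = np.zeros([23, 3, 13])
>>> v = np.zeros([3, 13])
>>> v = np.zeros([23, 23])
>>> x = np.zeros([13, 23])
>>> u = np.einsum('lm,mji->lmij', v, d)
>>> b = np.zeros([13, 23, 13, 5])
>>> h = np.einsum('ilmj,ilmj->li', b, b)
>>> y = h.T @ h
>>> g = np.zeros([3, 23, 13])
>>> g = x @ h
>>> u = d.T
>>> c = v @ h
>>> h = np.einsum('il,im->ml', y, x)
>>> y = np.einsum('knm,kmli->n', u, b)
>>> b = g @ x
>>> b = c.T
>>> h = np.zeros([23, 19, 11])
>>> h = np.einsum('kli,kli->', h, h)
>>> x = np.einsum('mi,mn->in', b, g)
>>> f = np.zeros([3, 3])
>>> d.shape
(23, 3, 13)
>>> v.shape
(23, 23)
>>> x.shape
(23, 13)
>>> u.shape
(13, 3, 23)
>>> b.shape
(13, 23)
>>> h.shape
()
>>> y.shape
(3,)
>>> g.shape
(13, 13)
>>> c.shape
(23, 13)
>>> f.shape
(3, 3)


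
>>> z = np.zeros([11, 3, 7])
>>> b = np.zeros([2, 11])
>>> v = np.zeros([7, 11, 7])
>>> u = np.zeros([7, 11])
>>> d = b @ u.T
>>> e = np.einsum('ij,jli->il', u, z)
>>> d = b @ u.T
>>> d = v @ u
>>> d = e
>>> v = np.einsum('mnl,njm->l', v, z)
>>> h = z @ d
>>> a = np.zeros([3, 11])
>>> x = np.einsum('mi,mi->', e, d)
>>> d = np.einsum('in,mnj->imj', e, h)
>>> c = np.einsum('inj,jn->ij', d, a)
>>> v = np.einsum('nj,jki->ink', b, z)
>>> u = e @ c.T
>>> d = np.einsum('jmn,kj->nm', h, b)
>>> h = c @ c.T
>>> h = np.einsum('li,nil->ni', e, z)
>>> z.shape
(11, 3, 7)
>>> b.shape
(2, 11)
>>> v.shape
(7, 2, 3)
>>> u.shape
(7, 7)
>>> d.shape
(3, 3)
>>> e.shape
(7, 3)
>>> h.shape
(11, 3)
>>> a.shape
(3, 11)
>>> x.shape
()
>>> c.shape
(7, 3)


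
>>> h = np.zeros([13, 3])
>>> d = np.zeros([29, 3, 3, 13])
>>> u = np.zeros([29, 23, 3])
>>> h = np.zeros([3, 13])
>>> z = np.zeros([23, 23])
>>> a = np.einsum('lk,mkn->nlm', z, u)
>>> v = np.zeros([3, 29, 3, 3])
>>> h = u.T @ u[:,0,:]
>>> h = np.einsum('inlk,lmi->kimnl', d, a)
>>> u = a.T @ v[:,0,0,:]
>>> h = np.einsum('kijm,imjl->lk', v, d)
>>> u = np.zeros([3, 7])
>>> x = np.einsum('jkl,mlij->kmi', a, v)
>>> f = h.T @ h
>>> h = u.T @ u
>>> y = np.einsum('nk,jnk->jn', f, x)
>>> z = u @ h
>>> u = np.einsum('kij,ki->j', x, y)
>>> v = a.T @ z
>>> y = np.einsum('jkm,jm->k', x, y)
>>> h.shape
(7, 7)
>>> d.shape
(29, 3, 3, 13)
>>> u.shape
(3,)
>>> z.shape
(3, 7)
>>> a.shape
(3, 23, 29)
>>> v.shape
(29, 23, 7)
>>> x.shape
(23, 3, 3)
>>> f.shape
(3, 3)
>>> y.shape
(3,)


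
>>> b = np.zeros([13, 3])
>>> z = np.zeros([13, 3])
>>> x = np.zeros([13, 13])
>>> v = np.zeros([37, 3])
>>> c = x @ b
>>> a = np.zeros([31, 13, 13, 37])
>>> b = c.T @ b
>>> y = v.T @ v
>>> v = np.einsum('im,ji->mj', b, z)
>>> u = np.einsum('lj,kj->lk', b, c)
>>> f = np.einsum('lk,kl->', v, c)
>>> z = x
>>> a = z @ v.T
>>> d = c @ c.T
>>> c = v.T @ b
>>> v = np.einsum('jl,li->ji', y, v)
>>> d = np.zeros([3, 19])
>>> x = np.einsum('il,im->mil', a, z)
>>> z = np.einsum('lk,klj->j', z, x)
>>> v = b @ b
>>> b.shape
(3, 3)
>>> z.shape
(3,)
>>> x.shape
(13, 13, 3)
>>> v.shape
(3, 3)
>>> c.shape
(13, 3)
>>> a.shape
(13, 3)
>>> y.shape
(3, 3)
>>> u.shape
(3, 13)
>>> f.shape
()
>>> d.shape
(3, 19)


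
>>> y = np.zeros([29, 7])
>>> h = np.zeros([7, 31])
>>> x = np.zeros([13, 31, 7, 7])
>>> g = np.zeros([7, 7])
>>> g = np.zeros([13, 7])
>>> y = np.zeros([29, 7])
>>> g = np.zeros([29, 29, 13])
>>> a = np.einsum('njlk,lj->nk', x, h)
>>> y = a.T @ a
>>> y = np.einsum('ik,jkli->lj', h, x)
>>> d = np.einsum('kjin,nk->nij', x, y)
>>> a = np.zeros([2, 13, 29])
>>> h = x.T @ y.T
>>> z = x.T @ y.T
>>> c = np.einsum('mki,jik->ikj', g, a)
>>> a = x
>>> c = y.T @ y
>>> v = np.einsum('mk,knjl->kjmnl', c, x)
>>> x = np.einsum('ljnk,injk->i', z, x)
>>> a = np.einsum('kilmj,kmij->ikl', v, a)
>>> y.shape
(7, 13)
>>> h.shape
(7, 7, 31, 7)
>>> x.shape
(13,)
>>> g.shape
(29, 29, 13)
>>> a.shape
(7, 13, 13)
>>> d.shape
(7, 7, 31)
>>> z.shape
(7, 7, 31, 7)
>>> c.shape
(13, 13)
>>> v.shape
(13, 7, 13, 31, 7)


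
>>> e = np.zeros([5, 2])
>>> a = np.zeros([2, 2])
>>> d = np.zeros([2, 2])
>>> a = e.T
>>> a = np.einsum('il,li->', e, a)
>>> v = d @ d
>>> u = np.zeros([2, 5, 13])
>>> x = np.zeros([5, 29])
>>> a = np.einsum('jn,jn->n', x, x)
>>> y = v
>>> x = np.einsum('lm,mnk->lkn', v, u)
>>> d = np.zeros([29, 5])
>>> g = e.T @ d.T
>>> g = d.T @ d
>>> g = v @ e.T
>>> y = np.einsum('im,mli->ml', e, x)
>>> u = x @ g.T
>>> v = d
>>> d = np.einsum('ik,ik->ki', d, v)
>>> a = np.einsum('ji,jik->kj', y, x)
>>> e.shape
(5, 2)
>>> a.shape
(5, 2)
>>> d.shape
(5, 29)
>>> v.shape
(29, 5)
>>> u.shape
(2, 13, 2)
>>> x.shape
(2, 13, 5)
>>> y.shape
(2, 13)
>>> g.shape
(2, 5)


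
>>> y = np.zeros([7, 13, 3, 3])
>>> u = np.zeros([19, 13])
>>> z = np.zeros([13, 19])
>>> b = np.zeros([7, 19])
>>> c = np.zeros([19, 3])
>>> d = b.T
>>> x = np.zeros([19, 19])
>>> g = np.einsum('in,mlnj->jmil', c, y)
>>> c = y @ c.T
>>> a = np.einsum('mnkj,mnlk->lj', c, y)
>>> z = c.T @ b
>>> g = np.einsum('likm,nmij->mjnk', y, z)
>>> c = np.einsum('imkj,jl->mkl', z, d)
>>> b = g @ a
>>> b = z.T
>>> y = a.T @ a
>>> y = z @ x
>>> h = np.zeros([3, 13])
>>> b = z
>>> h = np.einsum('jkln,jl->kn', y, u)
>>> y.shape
(19, 3, 13, 19)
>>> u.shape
(19, 13)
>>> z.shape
(19, 3, 13, 19)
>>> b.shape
(19, 3, 13, 19)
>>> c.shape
(3, 13, 7)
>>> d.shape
(19, 7)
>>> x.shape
(19, 19)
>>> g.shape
(3, 19, 19, 3)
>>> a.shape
(3, 19)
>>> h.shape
(3, 19)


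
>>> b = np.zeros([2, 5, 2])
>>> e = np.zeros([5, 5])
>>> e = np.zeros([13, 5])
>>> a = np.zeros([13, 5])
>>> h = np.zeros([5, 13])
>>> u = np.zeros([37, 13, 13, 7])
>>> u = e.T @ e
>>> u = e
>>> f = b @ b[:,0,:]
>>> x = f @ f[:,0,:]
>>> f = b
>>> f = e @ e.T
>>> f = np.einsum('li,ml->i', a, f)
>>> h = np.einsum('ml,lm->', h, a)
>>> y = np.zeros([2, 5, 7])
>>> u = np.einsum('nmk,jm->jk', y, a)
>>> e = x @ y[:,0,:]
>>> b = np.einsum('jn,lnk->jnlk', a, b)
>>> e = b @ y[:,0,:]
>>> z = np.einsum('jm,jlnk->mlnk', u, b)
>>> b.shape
(13, 5, 2, 2)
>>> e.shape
(13, 5, 2, 7)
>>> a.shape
(13, 5)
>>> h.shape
()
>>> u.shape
(13, 7)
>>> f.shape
(5,)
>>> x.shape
(2, 5, 2)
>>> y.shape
(2, 5, 7)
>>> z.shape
(7, 5, 2, 2)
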